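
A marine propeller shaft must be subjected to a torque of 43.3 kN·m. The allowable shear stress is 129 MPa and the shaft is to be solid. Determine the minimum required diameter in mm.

For a solid shaft τ_max = 16T/(πd³), so d = (16T/(π τ_allow))^(1/3) = (16·43300/(π·1.29×10^8))^(1/3) = 0.1196 m.

120 mm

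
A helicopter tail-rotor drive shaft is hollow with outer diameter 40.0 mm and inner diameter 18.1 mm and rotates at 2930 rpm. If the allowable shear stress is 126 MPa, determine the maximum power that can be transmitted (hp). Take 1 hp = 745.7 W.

624 hp

J = π(d_o⁴ − d_i⁴)/32 = π(0.0400⁴ − 0.0181⁴)/32 = 2.408×10^-7 m⁴.
T_max = τ_allow·J/r = 1.26×10^8 × 2.408×10^-7 / 0.0200 = 1517 N·m.
ω = 2π·2930/60 = 306.8 rad/s, so P_max = T_max·ω = 4.655×10^5 W.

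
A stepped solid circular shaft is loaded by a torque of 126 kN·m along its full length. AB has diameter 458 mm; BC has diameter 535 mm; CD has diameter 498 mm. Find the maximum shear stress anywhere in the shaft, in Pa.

6.68e6 Pa

Under the same torque, τ_max = 16T/(πd³) is largest where d is smallest — segment AB (d = 458 mm).
τ_max = 16·126000/(π·(0.458)³) = 6.680×10^6 Pa.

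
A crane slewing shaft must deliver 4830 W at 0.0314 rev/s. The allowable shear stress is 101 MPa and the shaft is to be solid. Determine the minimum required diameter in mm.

107 mm

ω = 2π·0.0314 = 0.1973 rad/s, so T = P/ω = 4830 / 0.1973 = 24480 N·m.
For a solid shaft τ_max = 16T/(πd³), so d = (16T/(π τ_allow))^(1/3) = (16·24480/(π·1.01×10^8))^(1/3) = 0.1073 m.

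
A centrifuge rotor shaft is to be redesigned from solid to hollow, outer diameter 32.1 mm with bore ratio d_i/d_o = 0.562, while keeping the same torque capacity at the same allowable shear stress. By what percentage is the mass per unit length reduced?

26.6 %

Equal τ_max and T ⇒ the solid shaft needs d_s³ = d_o³(1−k⁴), so d_s = 32.1·(1−0.562⁴)^(1/3) = 30.99 mm.
Area ratio A_h/A_s = d_o²(1−k²)/d_s² = (1−k²)/(1−k⁴)^(2/3) = 0.7338.
Mass saving = 1 − 0.7338 = 26.6 %.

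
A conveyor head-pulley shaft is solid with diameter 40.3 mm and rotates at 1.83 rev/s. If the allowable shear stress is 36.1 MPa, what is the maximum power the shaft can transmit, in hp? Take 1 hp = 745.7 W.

7.15 hp

J = πd⁴/32 = π(0.0403)⁴/32 = 2.590×10^-7 m⁴.
T_max = τ_allow·J/r = 3.61×10^7 × 2.590×10^-7 / 0.0201 = 463.9 N·m.
ω = 2π·1.83 = 11.50 rad/s, so P_max = T_max·ω = 5334 W.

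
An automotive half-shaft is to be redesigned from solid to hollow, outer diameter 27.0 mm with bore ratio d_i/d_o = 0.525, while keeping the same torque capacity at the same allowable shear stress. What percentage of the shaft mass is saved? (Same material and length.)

Equal τ_max and T ⇒ the solid shaft needs d_s³ = d_o³(1−k⁴), so d_s = 27.0·(1−0.525⁴)^(1/3) = 26.30 mm.
Area ratio A_h/A_s = d_o²(1−k²)/d_s² = (1−k²)/(1−k⁴)^(2/3) = 0.7636.
Mass saving = 1 − 0.7636 = 23.6 %.

23.6 %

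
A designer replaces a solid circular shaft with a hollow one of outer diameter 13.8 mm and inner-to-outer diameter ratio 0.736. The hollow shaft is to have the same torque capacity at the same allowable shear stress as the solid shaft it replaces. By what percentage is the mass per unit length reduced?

42.2 %

Equal τ_max and T ⇒ the solid shaft needs d_s³ = d_o³(1−k⁴), so d_s = 13.8·(1−0.736⁴)^(1/3) = 12.29 mm.
Area ratio A_h/A_s = d_o²(1−k²)/d_s² = (1−k²)/(1−k⁴)^(2/3) = 0.5777.
Mass saving = 1 − 0.5777 = 42.2 %.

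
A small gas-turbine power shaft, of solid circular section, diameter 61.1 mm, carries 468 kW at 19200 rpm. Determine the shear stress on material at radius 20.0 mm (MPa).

3.40 MPa

ω = 2π·19200/60 = 2011 rad/s, so T = P/ω = 468×10³ / 2011 = 232.8 N·m.
J = πd⁴/32 = π(0.0611)⁴/32 = 1.368×10^-6 m⁴.
Shear stress varies linearly with radius: τ = T·r/J = 232.8 × 0.0200 / 1.368×10^-6 = 3.402×10^6 Pa.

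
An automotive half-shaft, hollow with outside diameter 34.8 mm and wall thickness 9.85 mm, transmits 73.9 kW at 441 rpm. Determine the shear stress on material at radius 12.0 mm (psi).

20100 psi

ω = 2π·441/60 = 46.18 rad/s, so T = P/ω = 73.9×10³ / 46.18 = 1600 N·m.
J = π(d_o⁴ − d_i⁴)/32 = π(0.0348⁴ − 0.0151⁴)/32 = 1.389×10^-7 m⁴.
Shear stress varies linearly with radius: τ = T·r/J = 1600 × 0.0120 / 1.389×10^-7 = 1.383×10^8 Pa.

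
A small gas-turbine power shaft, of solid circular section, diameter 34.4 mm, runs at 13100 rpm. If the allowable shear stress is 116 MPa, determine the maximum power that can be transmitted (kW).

J = πd⁴/32 = π(0.0344)⁴/32 = 1.375×10^-7 m⁴.
T_max = τ_allow·J/r = 1.16×10^8 × 1.375×10^-7 / 0.0172 = 927.2 N·m.
ω = 2π·13100/60 = 1372 rad/s, so P_max = T_max·ω = 1.272×10^6 W.

1270 kW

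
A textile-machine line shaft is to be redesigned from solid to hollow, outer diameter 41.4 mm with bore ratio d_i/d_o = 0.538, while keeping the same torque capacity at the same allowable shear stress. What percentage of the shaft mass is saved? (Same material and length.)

24.7 %

Equal τ_max and T ⇒ the solid shaft needs d_s³ = d_o³(1−k⁴), so d_s = 41.4·(1−0.538⁴)^(1/3) = 40.21 mm.
Area ratio A_h/A_s = d_o²(1−k²)/d_s² = (1−k²)/(1−k⁴)^(2/3) = 0.7532.
Mass saving = 1 − 0.7532 = 24.7 %.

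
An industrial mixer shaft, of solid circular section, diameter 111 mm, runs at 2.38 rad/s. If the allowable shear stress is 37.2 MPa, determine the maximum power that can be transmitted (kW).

J = πd⁴/32 = π(0.111)⁴/32 = 1.490×10^-5 m⁴.
T_max = τ_allow·J/r = 3.72×10^7 × 1.490×10^-5 / 0.0555 = 9989 N·m.
ω = 2.38 rad/s, so P_max = T_max·ω = 2.377×10^4 W.

23.8 kW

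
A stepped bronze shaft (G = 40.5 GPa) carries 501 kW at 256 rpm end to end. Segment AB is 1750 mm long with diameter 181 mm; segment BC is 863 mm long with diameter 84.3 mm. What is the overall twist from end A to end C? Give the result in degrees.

5.04°

ω = 2π·256/60 = 26.81 rad/s, so T = P/ω = 501×10³ / 26.81 = 18690 N·m.
J_AB = π(0.181)⁴/32 = 1.05×10^-4 m⁴; J_BC = π(0.0843)⁴/32 = 4.96×10^-6 m⁴.
θ = (T/G)·Σ L_i/J_i = (18690/40.5×10⁹)·(1.75/1.05×10^-4 + 0.863/4.96×10^-6) = 0.08798 rad.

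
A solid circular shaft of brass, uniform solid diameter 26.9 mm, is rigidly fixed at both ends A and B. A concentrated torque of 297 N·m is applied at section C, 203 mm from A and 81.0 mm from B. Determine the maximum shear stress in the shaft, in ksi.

With uniform GJ and both ends fixed, compatibility θ_AC = θ_CB gives T_A·a = T_B·b, together with T_A + T_B = T₀.
T_A = T₀·b/(a+b) = 297.0·81.0/284.0 = 84.71 N·m; T_B = 212.3 N·m.
τ in each portion: τ_AC = 2.22×10^7 Pa, τ_CB = 5.55×10^7 Pa; maximum is in CB.
τ_max = T_CB·r/J = 212.3·0.0135/5.14×10^-8 = 5.555×10^7 Pa.

8.06 ksi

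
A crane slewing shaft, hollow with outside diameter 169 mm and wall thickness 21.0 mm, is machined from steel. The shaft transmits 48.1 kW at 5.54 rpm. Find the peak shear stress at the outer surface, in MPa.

128 MPa

ω = 2π·5.54/60 = 0.5801 rad/s, so T = P/ω = 48.1×10³ / 0.5801 = 82910 N·m.
J = π(d_o⁴ − d_i⁴)/32 = π(0.169⁴ − 0.127⁴)/32 = 5.454×10^-5 m⁴.
τ_max = T·r/J = 82910 × 0.0845 / 5.454×10^-5 = 1.284×10^8 Pa.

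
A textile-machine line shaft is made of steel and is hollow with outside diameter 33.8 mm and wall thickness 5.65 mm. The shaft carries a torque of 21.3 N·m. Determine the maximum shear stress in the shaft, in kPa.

J = π(d_o⁴ − d_i⁴)/32 = π(0.0338⁴ − 0.0225⁴)/32 = 1.030×10^-7 m⁴.
τ_max = T·r/J = 21.30 × 0.0169 / 1.030×10^-7 = 3.496×10^6 Pa.

3500 kPa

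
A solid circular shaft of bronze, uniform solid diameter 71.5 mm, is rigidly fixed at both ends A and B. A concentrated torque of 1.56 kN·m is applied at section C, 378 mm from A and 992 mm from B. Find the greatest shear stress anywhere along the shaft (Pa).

With uniform GJ and both ends fixed, compatibility θ_AC = θ_CB gives T_A·a = T_B·b, together with T_A + T_B = T₀.
T_A = T₀·b/(a+b) = 1560·992/1370 = 1130 N·m; T_B = 430.4 N·m.
τ in each portion: τ_AC = 1.57×10^7 Pa, τ_CB = 6.00×10^6 Pa; maximum is in AC.
τ_max = T_AC·r/J = 1130·0.0357/2.57×10^-6 = 1.574×10^7 Pa.

1.57e7 Pa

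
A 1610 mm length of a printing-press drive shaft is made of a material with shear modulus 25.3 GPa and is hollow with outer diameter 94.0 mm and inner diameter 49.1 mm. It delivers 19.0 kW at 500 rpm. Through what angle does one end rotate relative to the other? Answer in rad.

ω = 2π·500/60 = 52.36 rad/s, so T = P/ω = 19.0×10³ / 52.36 = 362.9 N·m.
J = π(d_o⁴ − d_i⁴)/32 = π(0.0940⁴ − 0.0491⁴)/32 = 7.094×10^-6 m⁴.
θ = T·L/(G·J) = 362.9 × 1.61 / (25.3×10⁹ × 7.094×10^-6) = 3.255×10^-3 rad.

0.00325 rad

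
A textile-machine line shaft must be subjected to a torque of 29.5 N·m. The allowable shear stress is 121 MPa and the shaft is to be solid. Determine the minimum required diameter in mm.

10.7 mm

For a solid shaft τ_max = 16T/(πd³), so d = (16T/(π τ_allow))^(1/3) = (16·29.50/(π·1.21×10^8))^(1/3) = 0.01075 m.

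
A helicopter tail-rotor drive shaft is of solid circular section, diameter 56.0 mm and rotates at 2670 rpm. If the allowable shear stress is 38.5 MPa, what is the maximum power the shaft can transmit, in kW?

J = πd⁴/32 = π(0.0560)⁴/32 = 9.655×10^-7 m⁴.
T_max = τ_allow·J/r = 3.85×10^7 × 9.655×10^-7 / 0.0280 = 1328 N·m.
ω = 2π·2670/60 = 279.6 rad/s, so P_max = T_max·ω = 3.712×10^5 W.

371 kW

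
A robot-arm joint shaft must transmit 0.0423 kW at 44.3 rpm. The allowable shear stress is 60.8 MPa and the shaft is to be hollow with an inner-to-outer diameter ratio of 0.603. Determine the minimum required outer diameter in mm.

ω = 2π·44.3/60 = 4.639 rad/s, so T = P/ω = 0.0423×10³ / 4.639 = 9.118 N·m.
For a hollow shaft with d_i/d_o = 0.603: τ_max = 16T/(π d_o³ (1−k⁴)), so d_o = [16T/(π τ_allow (1−k⁴))]^(1/3) = [16·9.118/(π·6.08×10^7·0.8678)]^(1/3) = 0.009583 m.

9.58 mm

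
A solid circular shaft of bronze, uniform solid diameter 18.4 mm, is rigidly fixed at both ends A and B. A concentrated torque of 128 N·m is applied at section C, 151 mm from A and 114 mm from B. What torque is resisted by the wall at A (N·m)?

55.1 N·m

With uniform GJ and both ends fixed, compatibility θ_AC = θ_CB gives T_A·a = T_B·b, together with T_A + T_B = T₀.
T_A = T₀·b/(a+b) = 128.0·114/265.0 = 55.06 N·m; T_B = 72.94 N·m.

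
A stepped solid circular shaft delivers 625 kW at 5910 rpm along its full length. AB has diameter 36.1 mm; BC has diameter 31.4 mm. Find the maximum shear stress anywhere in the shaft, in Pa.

ω = 2π·5910/60 = 618.9 rad/s, so T = P/ω = 625×10³ / 618.9 = 1010 N·m.
Under the same torque, τ_max = 16T/(πd³) is largest where d is smallest — segment BC (d = 31.4 mm).
τ_max = 16·1010/(π·(0.0314)³) = 1.661×10^8 Pa.

1.66e8 Pa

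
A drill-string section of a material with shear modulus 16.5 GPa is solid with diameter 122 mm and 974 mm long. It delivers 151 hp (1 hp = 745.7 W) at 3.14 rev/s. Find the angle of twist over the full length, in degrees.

ω = 2π·3.14 = 19.73 rad/s, so T = P/ω = 151×745.7 / 19.73 = 5707 N·m.
J = πd⁴/32 = π(0.122)⁴/32 = 2.175×10^-5 m⁴.
θ = T·L/(G·J) = 5707 × 0.974 / (16.5×10⁹ × 2.175×10^-5) = 0.01549 rad.

0.888°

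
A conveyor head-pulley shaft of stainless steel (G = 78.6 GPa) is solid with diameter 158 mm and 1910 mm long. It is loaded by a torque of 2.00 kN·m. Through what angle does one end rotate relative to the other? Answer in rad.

7.94e-4 rad

J = πd⁴/32 = π(0.158)⁴/32 = 6.118×10^-5 m⁴.
θ = T·L/(G·J) = 2000 × 1.91 / (78.6×10⁹ × 6.118×10^-5) = 7.944×10^-4 rad.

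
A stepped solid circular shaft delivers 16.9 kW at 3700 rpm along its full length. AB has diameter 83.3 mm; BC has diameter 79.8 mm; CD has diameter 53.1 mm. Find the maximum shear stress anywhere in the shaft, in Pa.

ω = 2π·3700/60 = 387.5 rad/s, so T = P/ω = 16.9×10³ / 387.5 = 43.62 N·m.
Under the same torque, τ_max = 16T/(πd³) is largest where d is smallest — segment CD (d = 53.1 mm).
τ_max = 16·43.62/(π·(0.0531)³) = 1.484×10^6 Pa.

1.48e6 Pa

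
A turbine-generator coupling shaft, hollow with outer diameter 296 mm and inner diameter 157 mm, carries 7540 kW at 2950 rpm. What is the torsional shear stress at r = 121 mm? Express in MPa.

ω = 2π·2950/60 = 308.9 rad/s, so T = P/ω = 7540×10³ / 308.9 = 24410 N·m.
J = π(d_o⁴ − d_i⁴)/32 = π(0.296⁴ − 0.157⁴)/32 = 6.940×10^-4 m⁴.
Shear stress varies linearly with radius: τ = T·r/J = 24410 × 0.121 / 6.940×10^-4 = 4.255×10^6 Pa.

4.26 MPa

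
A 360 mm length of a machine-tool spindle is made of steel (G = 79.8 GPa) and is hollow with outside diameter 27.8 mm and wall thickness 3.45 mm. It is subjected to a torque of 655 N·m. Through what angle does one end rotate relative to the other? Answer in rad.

J = π(d_o⁴ − d_i⁴)/32 = π(0.0278⁴ − 0.0209⁴)/32 = 3.991×10^-8 m⁴.
θ = T·L/(G·J) = 655.0 × 0.360 / (79.8×10⁹ × 3.991×10^-8) = 0.07405 rad.

0.0740 rad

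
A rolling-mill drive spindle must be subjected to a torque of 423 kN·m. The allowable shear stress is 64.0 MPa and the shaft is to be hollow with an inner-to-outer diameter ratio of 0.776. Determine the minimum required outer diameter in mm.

For a hollow shaft with d_i/d_o = 0.776: τ_max = 16T/(π d_o³ (1−k⁴)), so d_o = [16T/(π τ_allow (1−k⁴))]^(1/3) = [16·423000/(π·6.40×10^7·0.6374)]^(1/3) = 0.3752 m.

375 mm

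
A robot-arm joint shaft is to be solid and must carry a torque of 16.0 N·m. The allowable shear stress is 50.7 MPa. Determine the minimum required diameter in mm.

11.7 mm

For a solid shaft τ_max = 16T/(πd³), so d = (16T/(π τ_allow))^(1/3) = (16·16.00/(π·5.07×10^7))^(1/3) = 0.01171 m.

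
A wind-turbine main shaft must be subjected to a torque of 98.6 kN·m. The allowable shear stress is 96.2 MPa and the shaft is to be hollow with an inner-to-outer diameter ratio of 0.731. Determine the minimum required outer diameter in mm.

For a hollow shaft with d_i/d_o = 0.731: τ_max = 16T/(π d_o³ (1−k⁴)), so d_o = [16T/(π τ_allow (1−k⁴))]^(1/3) = [16·98600/(π·9.62×10^7·0.7145)]^(1/3) = 0.1940 m.

194 mm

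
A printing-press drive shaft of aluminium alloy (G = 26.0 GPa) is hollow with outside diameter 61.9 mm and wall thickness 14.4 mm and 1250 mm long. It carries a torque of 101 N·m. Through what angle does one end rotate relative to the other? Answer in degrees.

J = π(d_o⁴ − d_i⁴)/32 = π(0.0619⁴ − 0.0331⁴)/32 = 1.323×10^-6 m⁴.
θ = T·L/(G·J) = 101.0 × 1.25 / (26.0×10⁹ × 1.323×10^-6) = 3.669×10^-3 rad.

0.210°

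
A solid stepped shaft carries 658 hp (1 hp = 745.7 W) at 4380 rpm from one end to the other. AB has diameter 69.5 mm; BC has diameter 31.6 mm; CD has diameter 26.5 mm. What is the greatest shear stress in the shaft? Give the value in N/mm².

293 N/mm²

ω = 2π·4380/60 = 458.7 rad/s, so T = P/ω = 658×745.7 / 458.7 = 1070 N·m.
Under the same torque, τ_max = 16T/(πd³) is largest where d is smallest — segment CD (d = 26.5 mm).
τ_max = 16·1070/(π·(0.0265)³) = 2.928×10^8 Pa.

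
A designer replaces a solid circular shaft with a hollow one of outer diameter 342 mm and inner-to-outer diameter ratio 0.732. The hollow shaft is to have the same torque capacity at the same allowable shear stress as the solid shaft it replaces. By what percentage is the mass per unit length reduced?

Equal τ_max and T ⇒ the solid shaft needs d_s³ = d_o³(1−k⁴), so d_s = 342·(1−0.732⁴)^(1/3) = 305.5 mm.
Area ratio A_h/A_s = d_o²(1−k²)/d_s² = (1−k²)/(1−k⁴)^(2/3) = 0.5817.
Mass saving = 1 − 0.5817 = 41.8 %.

41.8 %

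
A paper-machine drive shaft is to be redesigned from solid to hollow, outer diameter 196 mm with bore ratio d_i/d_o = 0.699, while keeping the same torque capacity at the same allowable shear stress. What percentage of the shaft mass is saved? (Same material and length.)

Equal τ_max and T ⇒ the solid shaft needs d_s³ = d_o³(1−k⁴), so d_s = 196·(1−0.699⁴)^(1/3) = 179.0 mm.
Area ratio A_h/A_s = d_o²(1−k²)/d_s² = (1−k²)/(1−k⁴)^(2/3) = 0.6134.
Mass saving = 1 − 0.6134 = 38.7 %.

38.7 %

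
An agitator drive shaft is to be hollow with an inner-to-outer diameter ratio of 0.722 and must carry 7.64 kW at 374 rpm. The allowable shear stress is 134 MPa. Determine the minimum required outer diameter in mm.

ω = 2π·374/60 = 39.17 rad/s, so T = P/ω = 7.64×10³ / 39.17 = 195.1 N·m.
For a hollow shaft with d_i/d_o = 0.722: τ_max = 16T/(π d_o³ (1−k⁴)), so d_o = [16T/(π τ_allow (1−k⁴))]^(1/3) = [16·195.1/(π·1.34×10^8·0.7283)]^(1/3) = 0.02167 m.

21.7 mm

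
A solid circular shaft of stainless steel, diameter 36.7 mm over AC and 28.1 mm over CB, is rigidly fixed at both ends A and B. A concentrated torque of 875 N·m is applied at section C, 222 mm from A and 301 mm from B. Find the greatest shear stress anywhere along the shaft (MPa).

Compatibility: T_A·a/J_AC = T_B·b/J_CB with T_A + T_B = T₀.
J_AC = 1.78×10^-7 m⁴, J_CB = 6.12×10^-8 m⁴, so T_A = T₀·(J_AC/a)/((J_AC/a)+(J_CB/b)) = 698.1 N·m, T_B = 176.9 N·m.
τ in each portion: τ_AC = 7.19×10^7 Pa, τ_CB = 4.06×10^7 Pa; maximum is in AC.
τ_max = T_AC·r/J = 698.1·0.0184/1.78×10^-7 = 7.192×10^7 Pa.

71.9 MPa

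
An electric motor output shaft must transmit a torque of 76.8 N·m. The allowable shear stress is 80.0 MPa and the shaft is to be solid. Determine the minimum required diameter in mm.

17.0 mm

For a solid shaft τ_max = 16T/(πd³), so d = (16T/(π τ_allow))^(1/3) = (16·76.80/(π·8.00×10^7))^(1/3) = 0.01697 m.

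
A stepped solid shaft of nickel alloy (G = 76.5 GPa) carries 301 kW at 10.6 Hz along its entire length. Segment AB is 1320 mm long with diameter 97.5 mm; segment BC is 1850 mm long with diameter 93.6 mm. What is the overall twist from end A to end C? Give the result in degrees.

1.33°

ω = 2π·10.6 = 66.60 rad/s, so T = P/ω = 301×10³ / 66.60 = 4519 N·m.
J_AB = π(0.0975)⁴/32 = 8.87×10^-6 m⁴; J_BC = π(0.0936)⁴/32 = 7.54×10^-6 m⁴.
θ = (T/G)·Σ L_i/J_i = (4519/76.5×10⁹)·(1.32/8.87×10^-6 + 1.85/7.54×10^-6) = 0.02329 rad.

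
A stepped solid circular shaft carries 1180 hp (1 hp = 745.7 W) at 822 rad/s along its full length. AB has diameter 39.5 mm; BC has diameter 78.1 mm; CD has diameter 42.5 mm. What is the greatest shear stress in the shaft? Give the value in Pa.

8.85e7 Pa

ω = 822 rad/s, so T = P/ω = 1180×745.7 / 822.0 = 1070 N·m.
Under the same torque, τ_max = 16T/(πd³) is largest where d is smallest — segment AB (d = 39.5 mm).
τ_max = 16·1070/(π·(0.0395)³) = 8.846×10^7 Pa.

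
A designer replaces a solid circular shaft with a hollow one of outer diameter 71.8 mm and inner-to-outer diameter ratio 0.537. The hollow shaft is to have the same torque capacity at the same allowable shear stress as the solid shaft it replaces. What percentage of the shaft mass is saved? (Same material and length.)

24.6 %

Equal τ_max and T ⇒ the solid shaft needs d_s³ = d_o³(1−k⁴), so d_s = 71.8·(1−0.537⁴)^(1/3) = 69.75 mm.
Area ratio A_h/A_s = d_o²(1−k²)/d_s² = (1−k²)/(1−k⁴)^(2/3) = 0.7540.
Mass saving = 1 − 0.7540 = 24.6 %.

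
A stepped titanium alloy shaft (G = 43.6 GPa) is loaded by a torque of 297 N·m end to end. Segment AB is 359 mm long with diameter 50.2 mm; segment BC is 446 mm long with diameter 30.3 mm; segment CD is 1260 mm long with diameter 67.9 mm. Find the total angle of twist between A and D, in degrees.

J_AB = π(0.0502)⁴/32 = 6.23×10^-7 m⁴; J_BC = π(0.0303)⁴/32 = 8.28×10^-8 m⁴; J_CD = π(0.0679)⁴/32 = 2.09×10^-6 m⁴.
θ = (T/G)·Σ L_i/J_i = (297.0/43.6×10⁹)·(0.359/6.23×10^-7 + 0.446/8.28×10^-8 + 1.26/2.09×10^-6) = 0.04475 rad.

2.56°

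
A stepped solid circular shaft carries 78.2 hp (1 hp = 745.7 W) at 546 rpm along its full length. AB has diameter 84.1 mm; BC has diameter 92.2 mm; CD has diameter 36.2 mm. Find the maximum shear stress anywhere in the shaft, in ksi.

ω = 2π·546/60 = 57.18 rad/s, so T = P/ω = 78.2×745.7 / 57.18 = 1020 N·m.
Under the same torque, τ_max = 16T/(πd³) is largest where d is smallest — segment CD (d = 36.2 mm).
τ_max = 16·1020/(π·(0.0362)³) = 1.095×10^8 Pa.

15.9 ksi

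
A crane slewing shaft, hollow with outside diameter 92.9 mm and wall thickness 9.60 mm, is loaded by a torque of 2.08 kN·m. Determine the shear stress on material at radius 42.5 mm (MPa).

20.0 MPa

J = π(d_o⁴ − d_i⁴)/32 = π(0.0929⁴ − 0.0737⁴)/32 = 4.416×10^-6 m⁴.
Shear stress varies linearly with radius: τ = T·r/J = 2080 × 0.0425 / 4.416×10^-6 = 2.002×10^7 Pa.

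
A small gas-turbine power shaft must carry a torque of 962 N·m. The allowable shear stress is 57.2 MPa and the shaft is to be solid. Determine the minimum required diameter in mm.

44.1 mm

For a solid shaft τ_max = 16T/(πd³), so d = (16T/(π τ_allow))^(1/3) = (16·962.0/(π·5.72×10^7))^(1/3) = 0.04408 m.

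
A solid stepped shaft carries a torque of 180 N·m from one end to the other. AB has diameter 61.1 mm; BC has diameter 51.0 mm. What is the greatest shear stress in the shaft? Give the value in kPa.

Under the same torque, τ_max = 16T/(πd³) is largest where d is smallest — segment BC (d = 51.0 mm).
τ_max = 16·180.0/(π·(0.0510)³) = 6.911×10^6 Pa.

6910 kPa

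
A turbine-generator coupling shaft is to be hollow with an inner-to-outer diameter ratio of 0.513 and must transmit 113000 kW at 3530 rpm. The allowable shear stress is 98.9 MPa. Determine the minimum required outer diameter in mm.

257 mm

ω = 2π·3530/60 = 369.7 rad/s, so T = P/ω = 113000×10³ / 369.7 = 305700 N·m.
For a hollow shaft with d_i/d_o = 0.513: τ_max = 16T/(π d_o³ (1−k⁴)), so d_o = [16T/(π τ_allow (1−k⁴))]^(1/3) = [16·305700/(π·9.89×10^7·0.9307)]^(1/3) = 0.2567 m.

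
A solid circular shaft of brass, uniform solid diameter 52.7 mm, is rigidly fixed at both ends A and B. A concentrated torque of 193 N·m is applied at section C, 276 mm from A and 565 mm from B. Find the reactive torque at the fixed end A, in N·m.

130 N·m

With uniform GJ and both ends fixed, compatibility θ_AC = θ_CB gives T_A·a = T_B·b, together with T_A + T_B = T₀.
T_A = T₀·b/(a+b) = 193.0·565/841.0 = 129.7 N·m; T_B = 63.34 N·m.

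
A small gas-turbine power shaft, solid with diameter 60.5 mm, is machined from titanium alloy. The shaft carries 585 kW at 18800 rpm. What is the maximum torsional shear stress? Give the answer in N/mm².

6.83 N/mm²

ω = 2π·18800/60 = 1969 rad/s, so T = P/ω = 585×10³ / 1969 = 297.1 N·m.
J = πd⁴/32 = π(0.0605)⁴/32 = 1.315×10^-6 m⁴.
τ_max = T·r/J = 297.1 × 0.0302 / 1.315×10^-6 = 6.834×10^6 Pa.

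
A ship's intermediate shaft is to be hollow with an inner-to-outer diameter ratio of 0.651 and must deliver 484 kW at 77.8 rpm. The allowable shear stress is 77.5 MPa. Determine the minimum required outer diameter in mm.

ω = 2π·77.8/60 = 8.147 rad/s, so T = P/ω = 484×10³ / 8.147 = 59410 N·m.
For a hollow shaft with d_i/d_o = 0.651: τ_max = 16T/(π d_o³ (1−k⁴)), so d_o = [16T/(π τ_allow (1−k⁴))]^(1/3) = [16·59410/(π·7.75×10^7·0.8204)]^(1/3) = 0.1682 m.

168 mm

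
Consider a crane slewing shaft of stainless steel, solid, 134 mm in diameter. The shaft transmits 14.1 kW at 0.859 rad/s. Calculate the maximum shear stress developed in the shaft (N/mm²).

34.7 N/mm²

ω = 0.859 rad/s, so T = P/ω = 14.1×10³ / 0.8590 = 16410 N·m.
J = πd⁴/32 = π(0.134)⁴/32 = 3.165×10^-5 m⁴.
τ_max = T·r/J = 16410 × 0.0670 / 3.165×10^-5 = 3.474×10^7 Pa.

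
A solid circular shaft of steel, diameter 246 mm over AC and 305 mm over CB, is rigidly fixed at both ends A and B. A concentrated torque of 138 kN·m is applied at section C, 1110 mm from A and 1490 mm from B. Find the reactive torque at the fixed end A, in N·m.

Compatibility: T_A·a/J_AC = T_B·b/J_CB with T_A + T_B = T₀.
J_AC = 3.60×10^-4 m⁴, J_CB = 8.50×10^-4 m⁴, so T_A = T₀·(J_AC/a)/((J_AC/a)+(J_CB/b)) = 49990 N·m, T_B = 88010 N·m.

50000 N·m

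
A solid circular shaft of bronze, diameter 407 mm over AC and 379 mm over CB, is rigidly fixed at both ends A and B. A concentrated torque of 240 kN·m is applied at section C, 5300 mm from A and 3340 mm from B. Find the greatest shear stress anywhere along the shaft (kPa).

12200 kPa

Compatibility: T_A·a/J_AC = T_B·b/J_CB with T_A + T_B = T₀.
J_AC = 2.69×10^-3 m⁴, J_CB = 2.03×10^-3 m⁴, so T_A = T₀·(J_AC/a)/((J_AC/a)+(J_CB/b)) = 109400 N·m, T_B = 130600 N·m.
τ in each portion: τ_AC = 8.27×10^6 Pa, τ_CB = 1.22×10^7 Pa; maximum is in CB.
τ_max = T_CB·r/J = 130600·0.190/2.03×10^-3 = 1.222×10^7 Pa.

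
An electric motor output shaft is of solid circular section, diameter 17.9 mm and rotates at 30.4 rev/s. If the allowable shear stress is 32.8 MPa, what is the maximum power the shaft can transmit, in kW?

7.06 kW

J = πd⁴/32 = π(0.0179)⁴/32 = 1.008×10^-8 m⁴.
T_max = τ_allow·J/r = 3.28×10^7 × 1.008×10^-8 / 0.00895 = 36.94 N·m.
ω = 2π·30.4 = 191.0 rad/s, so P_max = T_max·ω = 7055 W.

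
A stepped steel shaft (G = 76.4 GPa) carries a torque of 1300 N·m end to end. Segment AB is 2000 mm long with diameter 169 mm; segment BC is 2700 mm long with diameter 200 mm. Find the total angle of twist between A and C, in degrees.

0.0411°

J_AB = π(0.169)⁴/32 = 8.01×10^-5 m⁴; J_BC = π(0.200)⁴/32 = 1.57×10^-4 m⁴.
θ = (T/G)·Σ L_i/J_i = (1300/76.4×10⁹)·(2.00/8.01×10^-5 + 2.70/1.57×10^-4) = 7.174×10^-4 rad.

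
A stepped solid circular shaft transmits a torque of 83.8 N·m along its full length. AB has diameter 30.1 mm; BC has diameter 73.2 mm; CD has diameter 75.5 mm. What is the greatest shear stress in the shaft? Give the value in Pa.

Under the same torque, τ_max = 16T/(πd³) is largest where d is smallest — segment AB (d = 30.1 mm).
τ_max = 16·83.80/(π·(0.0301)³) = 1.565×10^7 Pa.

1.57e7 Pa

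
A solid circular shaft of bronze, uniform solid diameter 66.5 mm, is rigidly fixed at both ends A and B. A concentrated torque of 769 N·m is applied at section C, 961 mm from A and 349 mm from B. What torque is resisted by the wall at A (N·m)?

With uniform GJ and both ends fixed, compatibility θ_AC = θ_CB gives T_A·a = T_B·b, together with T_A + T_B = T₀.
T_A = T₀·b/(a+b) = 769.0·349/1310 = 204.9 N·m; T_B = 564.1 N·m.

205 N·m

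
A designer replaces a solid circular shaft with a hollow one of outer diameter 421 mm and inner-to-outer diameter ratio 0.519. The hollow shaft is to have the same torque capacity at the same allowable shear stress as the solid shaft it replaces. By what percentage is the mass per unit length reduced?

23.2 %

Equal τ_max and T ⇒ the solid shaft needs d_s³ = d_o³(1−k⁴), so d_s = 421·(1−0.519⁴)^(1/3) = 410.6 mm.
Area ratio A_h/A_s = d_o²(1−k²)/d_s² = (1−k²)/(1−k⁴)^(2/3) = 0.7683.
Mass saving = 1 − 0.7683 = 23.2 %.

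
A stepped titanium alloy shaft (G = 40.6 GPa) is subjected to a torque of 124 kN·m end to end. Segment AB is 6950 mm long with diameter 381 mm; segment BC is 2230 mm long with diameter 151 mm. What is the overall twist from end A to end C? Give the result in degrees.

J_AB = π(0.381)⁴/32 = 2.07×10^-3 m⁴; J_BC = π(0.151)⁴/32 = 5.10×10^-5 m⁴.
θ = (T/G)·Σ L_i/J_i = (124000/40.6×10⁹)·(6.95/2.07×10^-3 + 2.23/5.10×10^-5) = 0.1437 rad.

8.23°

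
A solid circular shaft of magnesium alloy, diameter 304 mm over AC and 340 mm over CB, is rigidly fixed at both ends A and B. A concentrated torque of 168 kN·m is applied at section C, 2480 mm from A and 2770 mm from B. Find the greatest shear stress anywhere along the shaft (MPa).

Compatibility: T_A·a/J_AC = T_B·b/J_CB with T_A + T_B = T₀.
J_AC = 8.38×10^-4 m⁴, J_CB = 1.31×10^-3 m⁴, so T_A = T₀·(J_AC/a)/((J_AC/a)+(J_CB/b)) = 69980 N·m, T_B = 98020 N·m.
τ in each portion: τ_AC = 1.27×10^7 Pa, τ_CB = 1.27×10^7 Pa; maximum is in CB.
τ_max = T_CB·r/J = 98020·0.170/1.31×10^-3 = 1.270×10^7 Pa.

12.7 MPa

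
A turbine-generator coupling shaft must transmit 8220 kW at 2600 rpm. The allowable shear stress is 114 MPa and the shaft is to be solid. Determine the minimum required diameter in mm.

110 mm

ω = 2π·2600/60 = 272.3 rad/s, so T = P/ω = 8220×10³ / 272.3 = 30190 N·m.
For a solid shaft τ_max = 16T/(πd³), so d = (16T/(π τ_allow))^(1/3) = (16·30190/(π·1.14×10^8))^(1/3) = 0.1105 m.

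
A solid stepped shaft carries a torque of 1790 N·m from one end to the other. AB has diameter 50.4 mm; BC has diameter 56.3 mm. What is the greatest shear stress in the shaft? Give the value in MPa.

71.2 MPa

Under the same torque, τ_max = 16T/(πd³) is largest where d is smallest — segment AB (d = 50.4 mm).
τ_max = 16·1790/(π·(0.0504)³) = 7.121×10^7 Pa.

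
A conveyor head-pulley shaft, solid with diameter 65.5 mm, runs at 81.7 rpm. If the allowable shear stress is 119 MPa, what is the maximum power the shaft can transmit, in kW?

56.2 kW

J = πd⁴/32 = π(0.0655)⁴/32 = 1.807×10^-6 m⁴.
T_max = τ_allow·J/r = 1.19×10^8 × 1.807×10^-6 / 0.0328 = 6566 N·m.
ω = 2π·81.7/60 = 8.556 rad/s, so P_max = T_max·ω = 5.618×10^4 W.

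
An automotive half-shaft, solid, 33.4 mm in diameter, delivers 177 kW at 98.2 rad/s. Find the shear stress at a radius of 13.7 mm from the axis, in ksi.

29.3 ksi

ω = 98.2 rad/s, so T = P/ω = 177×10³ / 98.20 = 1802 N·m.
J = πd⁴/32 = π(0.0334)⁴/32 = 1.222×10^-7 m⁴.
Shear stress varies linearly with radius: τ = T·r/J = 1802 × 0.0137 / 1.222×10^-7 = 2.021×10^8 Pa.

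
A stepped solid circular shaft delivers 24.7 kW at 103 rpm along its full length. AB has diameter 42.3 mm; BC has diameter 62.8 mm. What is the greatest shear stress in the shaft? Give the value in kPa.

ω = 2π·103/60 = 10.79 rad/s, so T = P/ω = 24.7×10³ / 10.79 = 2290 N·m.
Under the same torque, τ_max = 16T/(πd³) is largest where d is smallest — segment AB (d = 42.3 mm).
τ_max = 16·2290/(π·(0.0423)³) = 1.541×10^8 Pa.

154000 kPa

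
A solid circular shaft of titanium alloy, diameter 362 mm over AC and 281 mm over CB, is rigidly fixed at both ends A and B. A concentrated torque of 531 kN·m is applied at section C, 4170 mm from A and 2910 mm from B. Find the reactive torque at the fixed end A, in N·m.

349000 N·m

Compatibility: T_A·a/J_AC = T_B·b/J_CB with T_A + T_B = T₀.
J_AC = 1.69×10^-3 m⁴, J_CB = 6.12×10^-4 m⁴, so T_A = T₀·(J_AC/a)/((J_AC/a)+(J_CB/b)) = 349300 N·m, T_B = 181700 N·m.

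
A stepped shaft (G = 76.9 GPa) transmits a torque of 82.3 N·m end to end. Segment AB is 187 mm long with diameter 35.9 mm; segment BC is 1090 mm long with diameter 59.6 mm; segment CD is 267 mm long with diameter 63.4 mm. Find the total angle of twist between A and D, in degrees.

J_AB = π(0.0359)⁴/32 = 1.63×10^-7 m⁴; J_BC = π(0.0596)⁴/32 = 1.24×10^-6 m⁴; J_CD = π(0.0634)⁴/32 = 1.59×10^-6 m⁴.
θ = (T/G)·Σ L_i/J_i = (82.30/76.9×10⁹)·(0.187/1.63×10^-7 + 1.09/1.24×10^-6 + 0.267/1.59×10^-6) = 2.349×10^-3 rad.

0.135°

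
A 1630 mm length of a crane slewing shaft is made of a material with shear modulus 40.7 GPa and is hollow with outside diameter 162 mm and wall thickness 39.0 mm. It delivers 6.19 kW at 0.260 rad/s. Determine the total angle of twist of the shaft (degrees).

0.871°

ω = 0.260 rad/s, so T = P/ω = 6.19×10³ / 0.2600 = 23810 N·m.
J = π(d_o⁴ − d_i⁴)/32 = π(0.162⁴ − 0.0840⁴)/32 = 6.273×10^-5 m⁴.
θ = T·L/(G·J) = 23810 × 1.63 / (40.7×10⁹ × 6.273×10^-5) = 0.01520 rad.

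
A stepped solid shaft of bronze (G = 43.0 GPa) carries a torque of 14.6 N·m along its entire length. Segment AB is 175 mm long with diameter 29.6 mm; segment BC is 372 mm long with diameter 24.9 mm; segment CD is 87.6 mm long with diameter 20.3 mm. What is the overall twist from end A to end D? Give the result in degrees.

0.339°

J_AB = π(0.0296)⁴/32 = 7.54×10^-8 m⁴; J_BC = π(0.0249)⁴/32 = 3.77×10^-8 m⁴; J_CD = π(0.0203)⁴/32 = 1.67×10^-8 m⁴.
θ = (T/G)·Σ L_i/J_i = (14.60/43.0×10⁹)·(0.175/7.54×10^-8 + 0.372/3.77×10^-8 + 0.0876/1.67×10^-8) = 5.919×10^-3 rad.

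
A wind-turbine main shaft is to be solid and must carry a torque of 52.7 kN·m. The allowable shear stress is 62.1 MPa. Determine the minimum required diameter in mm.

163 mm

For a solid shaft τ_max = 16T/(πd³), so d = (16T/(π τ_allow))^(1/3) = (16·52700/(π·6.21×10^7))^(1/3) = 0.1629 m.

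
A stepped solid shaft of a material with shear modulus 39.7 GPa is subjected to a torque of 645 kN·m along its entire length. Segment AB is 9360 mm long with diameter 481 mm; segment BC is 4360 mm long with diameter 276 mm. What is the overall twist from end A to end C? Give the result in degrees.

8.78°

J_AB = π(0.481)⁴/32 = 5.26×10^-3 m⁴; J_BC = π(0.276)⁴/32 = 5.70×10^-4 m⁴.
θ = (T/G)·Σ L_i/J_i = (645000/39.7×10⁹)·(9.36/5.26×10^-3 + 4.36/5.70×10^-4) = 0.1533 rad.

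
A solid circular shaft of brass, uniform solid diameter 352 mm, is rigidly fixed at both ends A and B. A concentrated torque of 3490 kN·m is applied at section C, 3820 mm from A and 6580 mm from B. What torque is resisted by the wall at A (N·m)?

With uniform GJ and both ends fixed, compatibility θ_AC = θ_CB gives T_A·a = T_B·b, together with T_A + T_B = T₀.
T_A = T₀·b/(a+b) = 3.490e6·6580/10400 = 2.208e6 N·m; T_B = 1.282e6 N·m.

2.21e6 N·m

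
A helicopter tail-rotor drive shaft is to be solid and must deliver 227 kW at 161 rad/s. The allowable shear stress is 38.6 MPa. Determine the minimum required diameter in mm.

57.1 mm

ω = 161 rad/s, so T = P/ω = 227×10³ / 161.0 = 1410 N·m.
For a solid shaft τ_max = 16T/(πd³), so d = (16T/(π τ_allow))^(1/3) = (16·1410/(π·3.86×10^7))^(1/3) = 0.05709 m.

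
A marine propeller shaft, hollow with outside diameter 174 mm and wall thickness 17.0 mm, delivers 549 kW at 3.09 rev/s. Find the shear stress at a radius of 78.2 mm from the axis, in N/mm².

42.3 N/mm²

ω = 2π·3.09 = 19.42 rad/s, so T = P/ω = 549×10³ / 19.42 = 28280 N·m.
J = π(d_o⁴ − d_i⁴)/32 = π(0.174⁴ − 0.140⁴)/32 = 5.228×10^-5 m⁴.
Shear stress varies linearly with radius: τ = T·r/J = 28280 × 0.0782 / 5.228×10^-5 = 4.230×10^7 Pa.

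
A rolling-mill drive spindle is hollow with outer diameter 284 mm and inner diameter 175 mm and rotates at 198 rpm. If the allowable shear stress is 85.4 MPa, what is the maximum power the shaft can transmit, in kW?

6820 kW

J = π(d_o⁴ − d_i⁴)/32 = π(0.284⁴ − 0.175⁴)/32 = 5.466×10^-4 m⁴.
T_max = τ_allow·J/r = 8.54×10^7 × 5.466×10^-4 / 0.142 = 328700 N·m.
ω = 2π·198/60 = 20.73 rad/s, so P_max = T_max·ω = 6.816×10^6 W.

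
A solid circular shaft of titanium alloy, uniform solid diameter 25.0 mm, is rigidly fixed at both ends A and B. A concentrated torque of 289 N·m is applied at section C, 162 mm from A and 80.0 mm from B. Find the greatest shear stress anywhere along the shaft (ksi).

With uniform GJ and both ends fixed, compatibility θ_AC = θ_CB gives T_A·a = T_B·b, together with T_A + T_B = T₀.
T_A = T₀·b/(a+b) = 289.0·80.0/242.0 = 95.54 N·m; T_B = 193.5 N·m.
τ in each portion: τ_AC = 3.11×10^7 Pa, τ_CB = 6.31×10^7 Pa; maximum is in CB.
τ_max = T_CB·r/J = 193.5·0.0125/3.83×10^-8 = 6.306×10^7 Pa.

9.15 ksi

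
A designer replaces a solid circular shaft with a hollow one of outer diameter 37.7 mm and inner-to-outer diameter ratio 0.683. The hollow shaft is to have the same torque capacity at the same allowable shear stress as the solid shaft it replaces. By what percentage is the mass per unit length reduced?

Equal τ_max and T ⇒ the solid shaft needs d_s³ = d_o³(1−k⁴), so d_s = 37.7·(1−0.683⁴)^(1/3) = 34.74 mm.
Area ratio A_h/A_s = d_o²(1−k²)/d_s² = (1−k²)/(1−k⁴)^(2/3) = 0.6283.
Mass saving = 1 − 0.6283 = 37.2 %.

37.2 %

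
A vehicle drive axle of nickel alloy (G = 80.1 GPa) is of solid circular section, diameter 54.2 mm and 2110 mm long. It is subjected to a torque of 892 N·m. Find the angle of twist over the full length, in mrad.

27.7 mrad

J = πd⁴/32 = π(0.0542)⁴/32 = 8.472×10^-7 m⁴.
θ = T·L/(G·J) = 892.0 × 2.11 / (80.1×10⁹ × 8.472×10^-7) = 0.02773 rad.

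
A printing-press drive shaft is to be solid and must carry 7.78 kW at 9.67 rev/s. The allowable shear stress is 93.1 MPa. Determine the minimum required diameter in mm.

ω = 2π·9.67 = 60.76 rad/s, so T = P/ω = 7.78×10³ / 60.76 = 128.0 N·m.
For a solid shaft τ_max = 16T/(πd³), so d = (16T/(π τ_allow))^(1/3) = (16·128.0/(π·9.31×10^7))^(1/3) = 0.01913 m.

19.1 mm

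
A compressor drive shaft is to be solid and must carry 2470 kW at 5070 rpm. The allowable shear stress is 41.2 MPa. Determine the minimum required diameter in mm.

83.2 mm

ω = 2π·5070/60 = 530.9 rad/s, so T = P/ω = 2470×10³ / 530.9 = 4652 N·m.
For a solid shaft τ_max = 16T/(πd³), so d = (16T/(π τ_allow))^(1/3) = (16·4652/(π·4.12×10^7))^(1/3) = 0.08316 m.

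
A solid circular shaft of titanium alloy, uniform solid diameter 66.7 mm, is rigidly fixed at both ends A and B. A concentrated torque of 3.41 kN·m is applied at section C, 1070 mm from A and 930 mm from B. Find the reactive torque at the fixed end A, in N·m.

With uniform GJ and both ends fixed, compatibility θ_AC = θ_CB gives T_A·a = T_B·b, together with T_A + T_B = T₀.
T_A = T₀·b/(a+b) = 3410·930/2000 = 1586 N·m; T_B = 1824 N·m.

1590 N·m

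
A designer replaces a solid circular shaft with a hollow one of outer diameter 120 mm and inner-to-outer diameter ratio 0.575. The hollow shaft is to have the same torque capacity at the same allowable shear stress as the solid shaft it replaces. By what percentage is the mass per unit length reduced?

Equal τ_max and T ⇒ the solid shaft needs d_s³ = d_o³(1−k⁴), so d_s = 120·(1−0.575⁴)^(1/3) = 115.5 mm.
Area ratio A_h/A_s = d_o²(1−k²)/d_s² = (1−k²)/(1−k⁴)^(2/3) = 0.7231.
Mass saving = 1 − 0.7231 = 27.7 %.

27.7 %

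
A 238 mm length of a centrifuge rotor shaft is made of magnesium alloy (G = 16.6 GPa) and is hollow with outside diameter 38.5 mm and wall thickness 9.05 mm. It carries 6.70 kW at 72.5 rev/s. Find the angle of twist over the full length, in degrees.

ω = 2π·72.5 = 455.5 rad/s, so T = P/ω = 6.70×10³ / 455.5 = 14.71 N·m.
J = π(d_o⁴ − d_i⁴)/32 = π(0.0385⁴ − 0.0204⁴)/32 = 1.987×10^-7 m⁴.
θ = T·L/(G·J) = 14.71 × 0.238 / (16.6×10⁹ × 1.987×10^-7) = 1.061×10^-3 rad.

0.0608°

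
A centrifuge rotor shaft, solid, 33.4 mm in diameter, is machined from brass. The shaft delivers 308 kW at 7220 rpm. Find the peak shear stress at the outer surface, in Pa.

ω = 2π·7220/60 = 756.1 rad/s, so T = P/ω = 308×10³ / 756.1 = 407.4 N·m.
J = πd⁴/32 = π(0.0334)⁴/32 = 1.222×10^-7 m⁴.
τ_max = T·r/J = 407.4 × 0.0167 / 1.222×10^-7 = 5.568×10^7 Pa.

5.57e7 Pa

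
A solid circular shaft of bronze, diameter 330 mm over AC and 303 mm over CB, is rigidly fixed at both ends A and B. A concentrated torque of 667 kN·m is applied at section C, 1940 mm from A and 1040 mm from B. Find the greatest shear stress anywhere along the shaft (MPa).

Compatibility: T_A·a/J_AC = T_B·b/J_CB with T_A + T_B = T₀.
J_AC = 1.16×10^-3 m⁴, J_CB = 8.28×10^-4 m⁴, so T_A = T₀·(J_AC/a)/((J_AC/a)+(J_CB/b)) = 286800 N·m, T_B = 380200 N·m.
τ in each portion: τ_AC = 4.06×10^7 Pa, τ_CB = 6.96×10^7 Pa; maximum is in CB.
τ_max = T_CB·r/J = 380200·0.151/8.28×10^-4 = 6.961×10^7 Pa.

69.6 MPa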